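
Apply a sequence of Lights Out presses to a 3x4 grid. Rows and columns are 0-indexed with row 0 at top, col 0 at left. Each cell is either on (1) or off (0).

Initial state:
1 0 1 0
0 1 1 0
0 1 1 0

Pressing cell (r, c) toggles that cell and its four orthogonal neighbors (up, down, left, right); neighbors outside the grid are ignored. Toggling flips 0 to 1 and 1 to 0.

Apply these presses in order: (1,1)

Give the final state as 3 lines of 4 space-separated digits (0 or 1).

Answer: 1 1 1 0
1 0 0 0
0 0 1 0

Derivation:
After press 1 at (1,1):
1 1 1 0
1 0 0 0
0 0 1 0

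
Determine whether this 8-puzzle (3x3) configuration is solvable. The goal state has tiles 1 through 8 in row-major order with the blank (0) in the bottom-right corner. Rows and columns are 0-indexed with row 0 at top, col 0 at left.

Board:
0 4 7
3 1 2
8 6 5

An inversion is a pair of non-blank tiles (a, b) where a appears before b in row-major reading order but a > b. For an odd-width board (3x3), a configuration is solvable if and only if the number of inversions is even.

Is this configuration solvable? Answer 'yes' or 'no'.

Answer: no

Derivation:
Inversions (pairs i<j in row-major order where tile[i] > tile[j] > 0): 13
13 is odd, so the puzzle is not solvable.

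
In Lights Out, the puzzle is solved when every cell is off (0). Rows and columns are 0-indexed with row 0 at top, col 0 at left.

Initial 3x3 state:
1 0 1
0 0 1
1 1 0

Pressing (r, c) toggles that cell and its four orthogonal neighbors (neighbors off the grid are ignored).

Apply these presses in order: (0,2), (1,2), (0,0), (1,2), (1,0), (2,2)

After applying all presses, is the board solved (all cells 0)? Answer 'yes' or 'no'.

After press 1 at (0,2):
1 1 0
0 0 0
1 1 0

After press 2 at (1,2):
1 1 1
0 1 1
1 1 1

After press 3 at (0,0):
0 0 1
1 1 1
1 1 1

After press 4 at (1,2):
0 0 0
1 0 0
1 1 0

After press 5 at (1,0):
1 0 0
0 1 0
0 1 0

After press 6 at (2,2):
1 0 0
0 1 1
0 0 1

Lights still on: 4

Answer: no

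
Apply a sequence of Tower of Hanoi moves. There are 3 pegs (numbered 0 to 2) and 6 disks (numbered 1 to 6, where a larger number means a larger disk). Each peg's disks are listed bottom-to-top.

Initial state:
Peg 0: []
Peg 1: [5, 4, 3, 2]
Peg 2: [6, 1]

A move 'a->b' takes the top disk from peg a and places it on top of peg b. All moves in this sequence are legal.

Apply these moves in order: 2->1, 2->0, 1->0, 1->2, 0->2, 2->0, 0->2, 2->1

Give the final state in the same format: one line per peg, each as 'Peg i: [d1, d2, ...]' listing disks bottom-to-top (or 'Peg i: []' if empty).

After move 1 (2->1):
Peg 0: []
Peg 1: [5, 4, 3, 2, 1]
Peg 2: [6]

After move 2 (2->0):
Peg 0: [6]
Peg 1: [5, 4, 3, 2, 1]
Peg 2: []

After move 3 (1->0):
Peg 0: [6, 1]
Peg 1: [5, 4, 3, 2]
Peg 2: []

After move 4 (1->2):
Peg 0: [6, 1]
Peg 1: [5, 4, 3]
Peg 2: [2]

After move 5 (0->2):
Peg 0: [6]
Peg 1: [5, 4, 3]
Peg 2: [2, 1]

After move 6 (2->0):
Peg 0: [6, 1]
Peg 1: [5, 4, 3]
Peg 2: [2]

After move 7 (0->2):
Peg 0: [6]
Peg 1: [5, 4, 3]
Peg 2: [2, 1]

After move 8 (2->1):
Peg 0: [6]
Peg 1: [5, 4, 3, 1]
Peg 2: [2]

Answer: Peg 0: [6]
Peg 1: [5, 4, 3, 1]
Peg 2: [2]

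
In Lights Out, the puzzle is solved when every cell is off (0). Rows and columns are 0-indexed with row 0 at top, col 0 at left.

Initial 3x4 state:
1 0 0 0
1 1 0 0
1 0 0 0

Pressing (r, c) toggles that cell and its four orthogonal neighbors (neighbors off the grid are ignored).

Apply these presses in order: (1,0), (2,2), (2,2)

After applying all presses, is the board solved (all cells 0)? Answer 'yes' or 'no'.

After press 1 at (1,0):
0 0 0 0
0 0 0 0
0 0 0 0

After press 2 at (2,2):
0 0 0 0
0 0 1 0
0 1 1 1

After press 3 at (2,2):
0 0 0 0
0 0 0 0
0 0 0 0

Lights still on: 0

Answer: yes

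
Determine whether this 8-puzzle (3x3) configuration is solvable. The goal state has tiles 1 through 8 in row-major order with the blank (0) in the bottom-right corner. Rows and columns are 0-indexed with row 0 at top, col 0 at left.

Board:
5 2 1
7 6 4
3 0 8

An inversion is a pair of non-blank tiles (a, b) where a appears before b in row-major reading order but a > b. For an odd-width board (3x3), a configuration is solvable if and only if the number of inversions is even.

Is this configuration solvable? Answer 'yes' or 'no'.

Answer: no

Derivation:
Inversions (pairs i<j in row-major order where tile[i] > tile[j] > 0): 11
11 is odd, so the puzzle is not solvable.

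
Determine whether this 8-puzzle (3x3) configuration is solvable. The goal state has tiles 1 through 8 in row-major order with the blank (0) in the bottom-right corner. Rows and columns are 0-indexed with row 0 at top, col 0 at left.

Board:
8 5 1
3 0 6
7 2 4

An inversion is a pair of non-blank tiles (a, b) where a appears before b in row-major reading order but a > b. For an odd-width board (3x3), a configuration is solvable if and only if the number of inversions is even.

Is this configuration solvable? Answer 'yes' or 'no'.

Answer: yes

Derivation:
Inversions (pairs i<j in row-major order where tile[i] > tile[j] > 0): 16
16 is even, so the puzzle is solvable.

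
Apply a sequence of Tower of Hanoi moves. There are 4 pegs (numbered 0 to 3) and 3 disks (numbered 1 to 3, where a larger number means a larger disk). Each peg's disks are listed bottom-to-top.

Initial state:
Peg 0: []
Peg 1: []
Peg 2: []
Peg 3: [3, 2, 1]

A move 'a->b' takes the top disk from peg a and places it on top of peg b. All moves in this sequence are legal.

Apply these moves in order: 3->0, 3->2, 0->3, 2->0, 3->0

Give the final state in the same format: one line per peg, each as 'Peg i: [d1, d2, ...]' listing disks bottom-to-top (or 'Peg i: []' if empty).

After move 1 (3->0):
Peg 0: [1]
Peg 1: []
Peg 2: []
Peg 3: [3, 2]

After move 2 (3->2):
Peg 0: [1]
Peg 1: []
Peg 2: [2]
Peg 3: [3]

After move 3 (0->3):
Peg 0: []
Peg 1: []
Peg 2: [2]
Peg 3: [3, 1]

After move 4 (2->0):
Peg 0: [2]
Peg 1: []
Peg 2: []
Peg 3: [3, 1]

After move 5 (3->0):
Peg 0: [2, 1]
Peg 1: []
Peg 2: []
Peg 3: [3]

Answer: Peg 0: [2, 1]
Peg 1: []
Peg 2: []
Peg 3: [3]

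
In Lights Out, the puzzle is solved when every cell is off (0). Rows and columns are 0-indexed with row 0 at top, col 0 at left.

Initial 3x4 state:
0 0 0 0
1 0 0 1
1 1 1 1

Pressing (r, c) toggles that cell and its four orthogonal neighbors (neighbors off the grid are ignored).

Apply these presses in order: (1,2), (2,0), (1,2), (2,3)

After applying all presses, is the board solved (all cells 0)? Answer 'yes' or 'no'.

Answer: yes

Derivation:
After press 1 at (1,2):
0 0 1 0
1 1 1 0
1 1 0 1

After press 2 at (2,0):
0 0 1 0
0 1 1 0
0 0 0 1

After press 3 at (1,2):
0 0 0 0
0 0 0 1
0 0 1 1

After press 4 at (2,3):
0 0 0 0
0 0 0 0
0 0 0 0

Lights still on: 0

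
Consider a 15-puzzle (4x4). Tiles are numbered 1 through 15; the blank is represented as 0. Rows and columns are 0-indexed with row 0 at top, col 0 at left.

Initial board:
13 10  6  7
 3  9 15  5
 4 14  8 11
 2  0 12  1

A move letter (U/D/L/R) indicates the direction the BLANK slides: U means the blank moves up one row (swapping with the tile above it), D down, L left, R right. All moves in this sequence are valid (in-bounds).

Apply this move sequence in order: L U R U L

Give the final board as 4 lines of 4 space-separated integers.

After move 1 (L):
13 10  6  7
 3  9 15  5
 4 14  8 11
 0  2 12  1

After move 2 (U):
13 10  6  7
 3  9 15  5
 0 14  8 11
 4  2 12  1

After move 3 (R):
13 10  6  7
 3  9 15  5
14  0  8 11
 4  2 12  1

After move 4 (U):
13 10  6  7
 3  0 15  5
14  9  8 11
 4  2 12  1

After move 5 (L):
13 10  6  7
 0  3 15  5
14  9  8 11
 4  2 12  1

Answer: 13 10  6  7
 0  3 15  5
14  9  8 11
 4  2 12  1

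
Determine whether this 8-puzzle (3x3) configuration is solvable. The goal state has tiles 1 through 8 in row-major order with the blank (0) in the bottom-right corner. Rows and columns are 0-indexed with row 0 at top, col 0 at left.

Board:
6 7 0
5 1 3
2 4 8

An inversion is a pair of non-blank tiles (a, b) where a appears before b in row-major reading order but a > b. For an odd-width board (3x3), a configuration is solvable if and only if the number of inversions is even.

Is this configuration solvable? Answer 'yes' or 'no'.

Answer: no

Derivation:
Inversions (pairs i<j in row-major order where tile[i] > tile[j] > 0): 15
15 is odd, so the puzzle is not solvable.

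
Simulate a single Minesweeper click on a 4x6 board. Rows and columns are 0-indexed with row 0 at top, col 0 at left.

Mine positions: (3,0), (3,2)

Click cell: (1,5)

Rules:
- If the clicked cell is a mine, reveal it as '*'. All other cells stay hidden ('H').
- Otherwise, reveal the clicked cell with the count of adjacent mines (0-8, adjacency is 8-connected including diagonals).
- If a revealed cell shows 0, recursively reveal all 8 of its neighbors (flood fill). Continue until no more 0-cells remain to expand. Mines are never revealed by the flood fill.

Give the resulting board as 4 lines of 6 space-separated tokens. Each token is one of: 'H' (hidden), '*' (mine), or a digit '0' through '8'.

0 0 0 0 0 0
0 0 0 0 0 0
1 2 1 1 0 0
H H H 1 0 0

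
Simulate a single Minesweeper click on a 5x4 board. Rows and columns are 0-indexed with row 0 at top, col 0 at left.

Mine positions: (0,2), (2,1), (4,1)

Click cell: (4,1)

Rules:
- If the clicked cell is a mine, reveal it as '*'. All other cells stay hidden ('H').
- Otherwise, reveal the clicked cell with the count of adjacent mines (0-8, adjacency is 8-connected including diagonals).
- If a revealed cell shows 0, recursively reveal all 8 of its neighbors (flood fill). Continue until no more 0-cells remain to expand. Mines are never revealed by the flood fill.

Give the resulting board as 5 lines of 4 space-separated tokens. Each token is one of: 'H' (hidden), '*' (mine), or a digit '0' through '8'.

H H H H
H H H H
H H H H
H H H H
H * H H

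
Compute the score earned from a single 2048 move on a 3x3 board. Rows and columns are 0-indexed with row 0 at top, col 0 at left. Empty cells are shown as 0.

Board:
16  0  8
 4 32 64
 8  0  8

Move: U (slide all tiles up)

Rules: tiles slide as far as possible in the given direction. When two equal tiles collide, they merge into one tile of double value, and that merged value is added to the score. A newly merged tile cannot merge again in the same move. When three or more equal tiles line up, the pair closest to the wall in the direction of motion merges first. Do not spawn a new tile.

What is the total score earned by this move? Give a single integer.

Slide up:
col 0: [16, 4, 8] -> [16, 4, 8]  score +0 (running 0)
col 1: [0, 32, 0] -> [32, 0, 0]  score +0 (running 0)
col 2: [8, 64, 8] -> [8, 64, 8]  score +0 (running 0)
Board after move:
16 32  8
 4  0 64
 8  0  8

Answer: 0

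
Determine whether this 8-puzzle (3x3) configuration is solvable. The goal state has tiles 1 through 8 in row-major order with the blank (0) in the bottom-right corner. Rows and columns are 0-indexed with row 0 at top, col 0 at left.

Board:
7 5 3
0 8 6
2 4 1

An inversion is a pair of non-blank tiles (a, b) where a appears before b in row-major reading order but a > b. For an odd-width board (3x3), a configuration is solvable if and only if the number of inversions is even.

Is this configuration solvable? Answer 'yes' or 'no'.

Answer: no

Derivation:
Inversions (pairs i<j in row-major order where tile[i] > tile[j] > 0): 21
21 is odd, so the puzzle is not solvable.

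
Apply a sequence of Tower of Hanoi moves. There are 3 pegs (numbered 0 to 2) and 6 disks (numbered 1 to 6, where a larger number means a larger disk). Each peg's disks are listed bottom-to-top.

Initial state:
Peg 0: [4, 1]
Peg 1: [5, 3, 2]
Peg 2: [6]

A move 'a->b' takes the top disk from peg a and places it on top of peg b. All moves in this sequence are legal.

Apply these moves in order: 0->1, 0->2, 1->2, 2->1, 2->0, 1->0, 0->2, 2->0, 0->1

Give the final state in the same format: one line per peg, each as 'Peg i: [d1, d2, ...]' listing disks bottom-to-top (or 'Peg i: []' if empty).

Answer: Peg 0: [4]
Peg 1: [5, 3, 2, 1]
Peg 2: [6]

Derivation:
After move 1 (0->1):
Peg 0: [4]
Peg 1: [5, 3, 2, 1]
Peg 2: [6]

After move 2 (0->2):
Peg 0: []
Peg 1: [5, 3, 2, 1]
Peg 2: [6, 4]

After move 3 (1->2):
Peg 0: []
Peg 1: [5, 3, 2]
Peg 2: [6, 4, 1]

After move 4 (2->1):
Peg 0: []
Peg 1: [5, 3, 2, 1]
Peg 2: [6, 4]

After move 5 (2->0):
Peg 0: [4]
Peg 1: [5, 3, 2, 1]
Peg 2: [6]

After move 6 (1->0):
Peg 0: [4, 1]
Peg 1: [5, 3, 2]
Peg 2: [6]

After move 7 (0->2):
Peg 0: [4]
Peg 1: [5, 3, 2]
Peg 2: [6, 1]

After move 8 (2->0):
Peg 0: [4, 1]
Peg 1: [5, 3, 2]
Peg 2: [6]

After move 9 (0->1):
Peg 0: [4]
Peg 1: [5, 3, 2, 1]
Peg 2: [6]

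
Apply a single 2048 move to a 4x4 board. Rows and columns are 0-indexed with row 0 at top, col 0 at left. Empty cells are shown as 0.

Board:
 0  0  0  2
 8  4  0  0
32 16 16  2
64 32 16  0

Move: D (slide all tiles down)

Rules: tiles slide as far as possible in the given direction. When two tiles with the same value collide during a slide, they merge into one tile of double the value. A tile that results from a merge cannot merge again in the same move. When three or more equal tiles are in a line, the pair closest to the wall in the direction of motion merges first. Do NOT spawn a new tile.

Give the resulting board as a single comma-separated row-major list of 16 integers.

Slide down:
col 0: [0, 8, 32, 64] -> [0, 8, 32, 64]
col 1: [0, 4, 16, 32] -> [0, 4, 16, 32]
col 2: [0, 0, 16, 16] -> [0, 0, 0, 32]
col 3: [2, 0, 2, 0] -> [0, 0, 0, 4]

Answer: 0, 0, 0, 0, 8, 4, 0, 0, 32, 16, 0, 0, 64, 32, 32, 4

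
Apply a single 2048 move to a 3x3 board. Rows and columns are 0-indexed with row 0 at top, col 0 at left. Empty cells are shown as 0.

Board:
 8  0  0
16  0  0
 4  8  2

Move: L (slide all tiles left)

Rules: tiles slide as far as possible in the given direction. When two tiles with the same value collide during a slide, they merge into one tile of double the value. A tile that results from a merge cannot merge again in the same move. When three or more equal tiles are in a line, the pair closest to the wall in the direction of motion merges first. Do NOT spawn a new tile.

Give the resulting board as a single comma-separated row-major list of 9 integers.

Slide left:
row 0: [8, 0, 0] -> [8, 0, 0]
row 1: [16, 0, 0] -> [16, 0, 0]
row 2: [4, 8, 2] -> [4, 8, 2]

Answer: 8, 0, 0, 16, 0, 0, 4, 8, 2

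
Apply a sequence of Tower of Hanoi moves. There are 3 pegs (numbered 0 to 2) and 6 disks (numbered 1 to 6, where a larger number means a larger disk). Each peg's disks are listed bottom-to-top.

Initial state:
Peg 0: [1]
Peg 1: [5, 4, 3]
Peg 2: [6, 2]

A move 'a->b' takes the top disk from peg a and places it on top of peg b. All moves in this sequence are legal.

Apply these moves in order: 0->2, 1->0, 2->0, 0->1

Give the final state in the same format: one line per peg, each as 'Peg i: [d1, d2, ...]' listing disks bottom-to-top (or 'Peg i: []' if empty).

Answer: Peg 0: [3]
Peg 1: [5, 4, 1]
Peg 2: [6, 2]

Derivation:
After move 1 (0->2):
Peg 0: []
Peg 1: [5, 4, 3]
Peg 2: [6, 2, 1]

After move 2 (1->0):
Peg 0: [3]
Peg 1: [5, 4]
Peg 2: [6, 2, 1]

After move 3 (2->0):
Peg 0: [3, 1]
Peg 1: [5, 4]
Peg 2: [6, 2]

After move 4 (0->1):
Peg 0: [3]
Peg 1: [5, 4, 1]
Peg 2: [6, 2]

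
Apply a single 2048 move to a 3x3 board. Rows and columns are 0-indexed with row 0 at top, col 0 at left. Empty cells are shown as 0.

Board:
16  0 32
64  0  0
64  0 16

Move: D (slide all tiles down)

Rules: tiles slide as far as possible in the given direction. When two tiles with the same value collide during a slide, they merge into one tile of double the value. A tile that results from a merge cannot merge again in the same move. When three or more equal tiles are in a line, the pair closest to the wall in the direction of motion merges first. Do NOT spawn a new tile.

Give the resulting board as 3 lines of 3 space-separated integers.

Answer:   0   0   0
 16   0  32
128   0  16

Derivation:
Slide down:
col 0: [16, 64, 64] -> [0, 16, 128]
col 1: [0, 0, 0] -> [0, 0, 0]
col 2: [32, 0, 16] -> [0, 32, 16]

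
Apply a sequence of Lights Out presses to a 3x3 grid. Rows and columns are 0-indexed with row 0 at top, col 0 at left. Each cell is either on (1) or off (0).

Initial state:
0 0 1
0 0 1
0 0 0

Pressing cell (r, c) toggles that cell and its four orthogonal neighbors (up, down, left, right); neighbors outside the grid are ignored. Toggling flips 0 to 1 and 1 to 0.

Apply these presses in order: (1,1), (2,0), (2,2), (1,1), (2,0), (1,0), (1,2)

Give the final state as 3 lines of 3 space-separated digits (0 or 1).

Answer: 1 0 0
1 0 1
1 1 0

Derivation:
After press 1 at (1,1):
0 1 1
1 1 0
0 1 0

After press 2 at (2,0):
0 1 1
0 1 0
1 0 0

After press 3 at (2,2):
0 1 1
0 1 1
1 1 1

After press 4 at (1,1):
0 0 1
1 0 0
1 0 1

After press 5 at (2,0):
0 0 1
0 0 0
0 1 1

After press 6 at (1,0):
1 0 1
1 1 0
1 1 1

After press 7 at (1,2):
1 0 0
1 0 1
1 1 0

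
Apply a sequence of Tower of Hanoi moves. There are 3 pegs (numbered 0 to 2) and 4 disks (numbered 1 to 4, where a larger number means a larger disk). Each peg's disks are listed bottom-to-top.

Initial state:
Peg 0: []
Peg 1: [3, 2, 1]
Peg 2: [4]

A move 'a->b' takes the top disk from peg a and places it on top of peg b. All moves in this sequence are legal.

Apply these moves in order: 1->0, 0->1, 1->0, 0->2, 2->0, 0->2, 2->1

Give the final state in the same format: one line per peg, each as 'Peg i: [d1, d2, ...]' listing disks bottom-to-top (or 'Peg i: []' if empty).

After move 1 (1->0):
Peg 0: [1]
Peg 1: [3, 2]
Peg 2: [4]

After move 2 (0->1):
Peg 0: []
Peg 1: [3, 2, 1]
Peg 2: [4]

After move 3 (1->0):
Peg 0: [1]
Peg 1: [3, 2]
Peg 2: [4]

After move 4 (0->2):
Peg 0: []
Peg 1: [3, 2]
Peg 2: [4, 1]

After move 5 (2->0):
Peg 0: [1]
Peg 1: [3, 2]
Peg 2: [4]

After move 6 (0->2):
Peg 0: []
Peg 1: [3, 2]
Peg 2: [4, 1]

After move 7 (2->1):
Peg 0: []
Peg 1: [3, 2, 1]
Peg 2: [4]

Answer: Peg 0: []
Peg 1: [3, 2, 1]
Peg 2: [4]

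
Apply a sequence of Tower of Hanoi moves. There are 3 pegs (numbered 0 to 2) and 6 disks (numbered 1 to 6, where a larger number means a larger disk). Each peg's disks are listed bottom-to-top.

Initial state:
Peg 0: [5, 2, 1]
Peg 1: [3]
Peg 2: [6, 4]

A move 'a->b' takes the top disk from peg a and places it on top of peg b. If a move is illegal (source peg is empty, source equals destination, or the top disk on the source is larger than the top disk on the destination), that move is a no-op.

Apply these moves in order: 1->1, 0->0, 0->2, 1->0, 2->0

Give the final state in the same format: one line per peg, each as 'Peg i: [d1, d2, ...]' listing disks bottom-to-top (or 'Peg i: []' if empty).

Answer: Peg 0: [5, 2, 1]
Peg 1: [3]
Peg 2: [6, 4]

Derivation:
After move 1 (1->1):
Peg 0: [5, 2, 1]
Peg 1: [3]
Peg 2: [6, 4]

After move 2 (0->0):
Peg 0: [5, 2, 1]
Peg 1: [3]
Peg 2: [6, 4]

After move 3 (0->2):
Peg 0: [5, 2]
Peg 1: [3]
Peg 2: [6, 4, 1]

After move 4 (1->0):
Peg 0: [5, 2]
Peg 1: [3]
Peg 2: [6, 4, 1]

After move 5 (2->0):
Peg 0: [5, 2, 1]
Peg 1: [3]
Peg 2: [6, 4]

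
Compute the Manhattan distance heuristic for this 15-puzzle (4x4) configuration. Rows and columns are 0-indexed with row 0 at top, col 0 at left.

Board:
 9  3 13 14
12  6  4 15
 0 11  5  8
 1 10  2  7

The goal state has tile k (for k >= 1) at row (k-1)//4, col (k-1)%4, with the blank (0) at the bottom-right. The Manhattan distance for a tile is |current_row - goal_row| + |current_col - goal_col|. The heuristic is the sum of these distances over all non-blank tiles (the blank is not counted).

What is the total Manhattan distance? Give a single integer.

Answer: 38

Derivation:
Tile 9: (0,0)->(2,0) = 2
Tile 3: (0,1)->(0,2) = 1
Tile 13: (0,2)->(3,0) = 5
Tile 14: (0,3)->(3,1) = 5
Tile 12: (1,0)->(2,3) = 4
Tile 6: (1,1)->(1,1) = 0
Tile 4: (1,2)->(0,3) = 2
Tile 15: (1,3)->(3,2) = 3
Tile 11: (2,1)->(2,2) = 1
Tile 5: (2,2)->(1,0) = 3
Tile 8: (2,3)->(1,3) = 1
Tile 1: (3,0)->(0,0) = 3
Tile 10: (3,1)->(2,1) = 1
Tile 2: (3,2)->(0,1) = 4
Tile 7: (3,3)->(1,2) = 3
Sum: 2 + 1 + 5 + 5 + 4 + 0 + 2 + 3 + 1 + 3 + 1 + 3 + 1 + 4 + 3 = 38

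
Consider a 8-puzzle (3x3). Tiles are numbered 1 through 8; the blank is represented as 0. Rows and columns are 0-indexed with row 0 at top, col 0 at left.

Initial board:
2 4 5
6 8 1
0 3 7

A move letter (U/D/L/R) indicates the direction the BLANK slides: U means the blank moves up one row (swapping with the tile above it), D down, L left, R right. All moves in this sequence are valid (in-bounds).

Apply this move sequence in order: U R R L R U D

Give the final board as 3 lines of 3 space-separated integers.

Answer: 2 4 5
8 1 0
6 3 7

Derivation:
After move 1 (U):
2 4 5
0 8 1
6 3 7

After move 2 (R):
2 4 5
8 0 1
6 3 7

After move 3 (R):
2 4 5
8 1 0
6 3 7

After move 4 (L):
2 4 5
8 0 1
6 3 7

After move 5 (R):
2 4 5
8 1 0
6 3 7

After move 6 (U):
2 4 0
8 1 5
6 3 7

After move 7 (D):
2 4 5
8 1 0
6 3 7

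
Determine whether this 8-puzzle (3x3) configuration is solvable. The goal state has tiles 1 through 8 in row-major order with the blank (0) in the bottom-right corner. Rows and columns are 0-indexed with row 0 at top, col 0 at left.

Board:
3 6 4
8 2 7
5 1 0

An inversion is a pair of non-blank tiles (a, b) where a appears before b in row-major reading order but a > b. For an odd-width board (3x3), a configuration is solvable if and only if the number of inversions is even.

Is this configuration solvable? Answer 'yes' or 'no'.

Answer: yes

Derivation:
Inversions (pairs i<j in row-major order where tile[i] > tile[j] > 0): 16
16 is even, so the puzzle is solvable.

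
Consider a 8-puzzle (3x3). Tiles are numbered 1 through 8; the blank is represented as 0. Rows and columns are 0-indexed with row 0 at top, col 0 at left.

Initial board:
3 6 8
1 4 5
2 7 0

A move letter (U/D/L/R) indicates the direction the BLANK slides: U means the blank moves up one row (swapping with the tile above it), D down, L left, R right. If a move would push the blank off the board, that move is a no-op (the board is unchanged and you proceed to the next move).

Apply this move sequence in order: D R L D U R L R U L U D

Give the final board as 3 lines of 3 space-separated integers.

Answer: 3 5 6
1 0 8
2 4 7

Derivation:
After move 1 (D):
3 6 8
1 4 5
2 7 0

After move 2 (R):
3 6 8
1 4 5
2 7 0

After move 3 (L):
3 6 8
1 4 5
2 0 7

After move 4 (D):
3 6 8
1 4 5
2 0 7

After move 5 (U):
3 6 8
1 0 5
2 4 7

After move 6 (R):
3 6 8
1 5 0
2 4 7

After move 7 (L):
3 6 8
1 0 5
2 4 7

After move 8 (R):
3 6 8
1 5 0
2 4 7

After move 9 (U):
3 6 0
1 5 8
2 4 7

After move 10 (L):
3 0 6
1 5 8
2 4 7

After move 11 (U):
3 0 6
1 5 8
2 4 7

After move 12 (D):
3 5 6
1 0 8
2 4 7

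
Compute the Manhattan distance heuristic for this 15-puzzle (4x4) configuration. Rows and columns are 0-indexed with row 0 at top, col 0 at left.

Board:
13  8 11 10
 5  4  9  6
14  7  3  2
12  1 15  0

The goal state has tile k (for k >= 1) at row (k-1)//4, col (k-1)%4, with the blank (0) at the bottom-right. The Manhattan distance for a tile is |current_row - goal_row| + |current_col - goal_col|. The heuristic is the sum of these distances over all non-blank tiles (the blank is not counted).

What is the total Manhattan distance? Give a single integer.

Answer: 38

Derivation:
Tile 13: at (0,0), goal (3,0), distance |0-3|+|0-0| = 3
Tile 8: at (0,1), goal (1,3), distance |0-1|+|1-3| = 3
Tile 11: at (0,2), goal (2,2), distance |0-2|+|2-2| = 2
Tile 10: at (0,3), goal (2,1), distance |0-2|+|3-1| = 4
Tile 5: at (1,0), goal (1,0), distance |1-1|+|0-0| = 0
Tile 4: at (1,1), goal (0,3), distance |1-0|+|1-3| = 3
Tile 9: at (1,2), goal (2,0), distance |1-2|+|2-0| = 3
Tile 6: at (1,3), goal (1,1), distance |1-1|+|3-1| = 2
Tile 14: at (2,0), goal (3,1), distance |2-3|+|0-1| = 2
Tile 7: at (2,1), goal (1,2), distance |2-1|+|1-2| = 2
Tile 3: at (2,2), goal (0,2), distance |2-0|+|2-2| = 2
Tile 2: at (2,3), goal (0,1), distance |2-0|+|3-1| = 4
Tile 12: at (3,0), goal (2,3), distance |3-2|+|0-3| = 4
Tile 1: at (3,1), goal (0,0), distance |3-0|+|1-0| = 4
Tile 15: at (3,2), goal (3,2), distance |3-3|+|2-2| = 0
Sum: 3 + 3 + 2 + 4 + 0 + 3 + 3 + 2 + 2 + 2 + 2 + 4 + 4 + 4 + 0 = 38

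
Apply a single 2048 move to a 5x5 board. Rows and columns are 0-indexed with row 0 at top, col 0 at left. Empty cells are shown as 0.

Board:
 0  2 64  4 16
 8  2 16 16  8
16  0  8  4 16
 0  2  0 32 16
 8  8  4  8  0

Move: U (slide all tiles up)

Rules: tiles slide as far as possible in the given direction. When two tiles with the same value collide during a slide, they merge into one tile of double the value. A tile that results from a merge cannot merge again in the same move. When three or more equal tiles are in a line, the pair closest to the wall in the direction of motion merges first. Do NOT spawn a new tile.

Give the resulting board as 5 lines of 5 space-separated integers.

Slide up:
col 0: [0, 8, 16, 0, 8] -> [8, 16, 8, 0, 0]
col 1: [2, 2, 0, 2, 8] -> [4, 2, 8, 0, 0]
col 2: [64, 16, 8, 0, 4] -> [64, 16, 8, 4, 0]
col 3: [4, 16, 4, 32, 8] -> [4, 16, 4, 32, 8]
col 4: [16, 8, 16, 16, 0] -> [16, 8, 32, 0, 0]

Answer:  8  4 64  4 16
16  2 16 16  8
 8  8  8  4 32
 0  0  4 32  0
 0  0  0  8  0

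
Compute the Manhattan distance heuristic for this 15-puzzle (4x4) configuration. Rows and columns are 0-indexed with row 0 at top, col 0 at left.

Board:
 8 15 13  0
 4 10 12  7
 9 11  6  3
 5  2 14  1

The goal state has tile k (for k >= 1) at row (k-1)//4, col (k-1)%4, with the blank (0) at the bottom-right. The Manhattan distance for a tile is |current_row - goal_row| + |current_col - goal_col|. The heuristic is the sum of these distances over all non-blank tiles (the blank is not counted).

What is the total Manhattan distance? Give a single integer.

Tile 8: (0,0)->(1,3) = 4
Tile 15: (0,1)->(3,2) = 4
Tile 13: (0,2)->(3,0) = 5
Tile 4: (1,0)->(0,3) = 4
Tile 10: (1,1)->(2,1) = 1
Tile 12: (1,2)->(2,3) = 2
Tile 7: (1,3)->(1,2) = 1
Tile 9: (2,0)->(2,0) = 0
Tile 11: (2,1)->(2,2) = 1
Tile 6: (2,2)->(1,1) = 2
Tile 3: (2,3)->(0,2) = 3
Tile 5: (3,0)->(1,0) = 2
Tile 2: (3,1)->(0,1) = 3
Tile 14: (3,2)->(3,1) = 1
Tile 1: (3,3)->(0,0) = 6
Sum: 4 + 4 + 5 + 4 + 1 + 2 + 1 + 0 + 1 + 2 + 3 + 2 + 3 + 1 + 6 = 39

Answer: 39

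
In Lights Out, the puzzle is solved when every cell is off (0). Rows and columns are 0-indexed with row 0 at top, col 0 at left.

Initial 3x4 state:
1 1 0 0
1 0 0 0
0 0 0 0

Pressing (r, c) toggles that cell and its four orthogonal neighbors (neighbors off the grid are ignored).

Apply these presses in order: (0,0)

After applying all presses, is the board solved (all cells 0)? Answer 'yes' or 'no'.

Answer: yes

Derivation:
After press 1 at (0,0):
0 0 0 0
0 0 0 0
0 0 0 0

Lights still on: 0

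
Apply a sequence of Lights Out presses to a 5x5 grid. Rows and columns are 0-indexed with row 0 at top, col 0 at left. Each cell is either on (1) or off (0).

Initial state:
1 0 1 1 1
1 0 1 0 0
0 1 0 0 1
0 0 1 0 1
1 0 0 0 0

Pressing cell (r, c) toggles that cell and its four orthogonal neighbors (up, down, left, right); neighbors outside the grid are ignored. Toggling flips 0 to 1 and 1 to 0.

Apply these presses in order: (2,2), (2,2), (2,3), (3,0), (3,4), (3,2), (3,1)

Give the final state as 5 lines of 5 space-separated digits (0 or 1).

After press 1 at (2,2):
1 0 1 1 1
1 0 0 0 0
0 0 1 1 1
0 0 0 0 1
1 0 0 0 0

After press 2 at (2,2):
1 0 1 1 1
1 0 1 0 0
0 1 0 0 1
0 0 1 0 1
1 0 0 0 0

After press 3 at (2,3):
1 0 1 1 1
1 0 1 1 0
0 1 1 1 0
0 0 1 1 1
1 0 0 0 0

After press 4 at (3,0):
1 0 1 1 1
1 0 1 1 0
1 1 1 1 0
1 1 1 1 1
0 0 0 0 0

After press 5 at (3,4):
1 0 1 1 1
1 0 1 1 0
1 1 1 1 1
1 1 1 0 0
0 0 0 0 1

After press 6 at (3,2):
1 0 1 1 1
1 0 1 1 0
1 1 0 1 1
1 0 0 1 0
0 0 1 0 1

After press 7 at (3,1):
1 0 1 1 1
1 0 1 1 0
1 0 0 1 1
0 1 1 1 0
0 1 1 0 1

Answer: 1 0 1 1 1
1 0 1 1 0
1 0 0 1 1
0 1 1 1 0
0 1 1 0 1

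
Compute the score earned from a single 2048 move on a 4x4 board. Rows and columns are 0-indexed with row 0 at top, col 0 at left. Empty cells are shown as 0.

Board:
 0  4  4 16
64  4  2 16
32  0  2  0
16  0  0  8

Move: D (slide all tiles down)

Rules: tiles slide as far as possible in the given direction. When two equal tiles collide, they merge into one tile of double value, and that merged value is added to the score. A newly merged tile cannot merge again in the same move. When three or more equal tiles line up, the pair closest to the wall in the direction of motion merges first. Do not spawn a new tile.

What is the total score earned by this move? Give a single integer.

Answer: 44

Derivation:
Slide down:
col 0: [0, 64, 32, 16] -> [0, 64, 32, 16]  score +0 (running 0)
col 1: [4, 4, 0, 0] -> [0, 0, 0, 8]  score +8 (running 8)
col 2: [4, 2, 2, 0] -> [0, 0, 4, 4]  score +4 (running 12)
col 3: [16, 16, 0, 8] -> [0, 0, 32, 8]  score +32 (running 44)
Board after move:
 0  0  0  0
64  0  0  0
32  0  4 32
16  8  4  8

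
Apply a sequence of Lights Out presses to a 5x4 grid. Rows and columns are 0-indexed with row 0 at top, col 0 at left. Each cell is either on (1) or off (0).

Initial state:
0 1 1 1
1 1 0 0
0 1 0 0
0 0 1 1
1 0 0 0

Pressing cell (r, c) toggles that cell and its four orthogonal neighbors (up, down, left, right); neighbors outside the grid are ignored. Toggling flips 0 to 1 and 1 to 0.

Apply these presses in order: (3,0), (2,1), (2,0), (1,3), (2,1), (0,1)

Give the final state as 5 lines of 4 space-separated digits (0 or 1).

After press 1 at (3,0):
0 1 1 1
1 1 0 0
1 1 0 0
1 1 1 1
0 0 0 0

After press 2 at (2,1):
0 1 1 1
1 0 0 0
0 0 1 0
1 0 1 1
0 0 0 0

After press 3 at (2,0):
0 1 1 1
0 0 0 0
1 1 1 0
0 0 1 1
0 0 0 0

After press 4 at (1,3):
0 1 1 0
0 0 1 1
1 1 1 1
0 0 1 1
0 0 0 0

After press 5 at (2,1):
0 1 1 0
0 1 1 1
0 0 0 1
0 1 1 1
0 0 0 0

After press 6 at (0,1):
1 0 0 0
0 0 1 1
0 0 0 1
0 1 1 1
0 0 0 0

Answer: 1 0 0 0
0 0 1 1
0 0 0 1
0 1 1 1
0 0 0 0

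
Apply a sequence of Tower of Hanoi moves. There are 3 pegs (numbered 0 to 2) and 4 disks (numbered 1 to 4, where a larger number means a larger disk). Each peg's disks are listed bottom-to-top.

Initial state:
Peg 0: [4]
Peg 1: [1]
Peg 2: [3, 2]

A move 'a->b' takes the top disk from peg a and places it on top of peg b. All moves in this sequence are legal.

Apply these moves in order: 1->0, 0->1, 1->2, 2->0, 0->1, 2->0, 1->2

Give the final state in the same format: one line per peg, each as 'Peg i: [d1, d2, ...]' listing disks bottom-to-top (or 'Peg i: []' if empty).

After move 1 (1->0):
Peg 0: [4, 1]
Peg 1: []
Peg 2: [3, 2]

After move 2 (0->1):
Peg 0: [4]
Peg 1: [1]
Peg 2: [3, 2]

After move 3 (1->2):
Peg 0: [4]
Peg 1: []
Peg 2: [3, 2, 1]

After move 4 (2->0):
Peg 0: [4, 1]
Peg 1: []
Peg 2: [3, 2]

After move 5 (0->1):
Peg 0: [4]
Peg 1: [1]
Peg 2: [3, 2]

After move 6 (2->0):
Peg 0: [4, 2]
Peg 1: [1]
Peg 2: [3]

After move 7 (1->2):
Peg 0: [4, 2]
Peg 1: []
Peg 2: [3, 1]

Answer: Peg 0: [4, 2]
Peg 1: []
Peg 2: [3, 1]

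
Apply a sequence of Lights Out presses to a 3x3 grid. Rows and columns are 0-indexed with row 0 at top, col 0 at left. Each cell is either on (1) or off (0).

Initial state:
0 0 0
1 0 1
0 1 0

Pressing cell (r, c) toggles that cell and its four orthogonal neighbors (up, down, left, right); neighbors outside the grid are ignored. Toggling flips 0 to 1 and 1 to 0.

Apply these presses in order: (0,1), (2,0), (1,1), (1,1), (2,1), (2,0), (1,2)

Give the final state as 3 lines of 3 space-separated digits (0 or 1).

Answer: 1 1 0
1 1 0
1 0 0

Derivation:
After press 1 at (0,1):
1 1 1
1 1 1
0 1 0

After press 2 at (2,0):
1 1 1
0 1 1
1 0 0

After press 3 at (1,1):
1 0 1
1 0 0
1 1 0

After press 4 at (1,1):
1 1 1
0 1 1
1 0 0

After press 5 at (2,1):
1 1 1
0 0 1
0 1 1

After press 6 at (2,0):
1 1 1
1 0 1
1 0 1

After press 7 at (1,2):
1 1 0
1 1 0
1 0 0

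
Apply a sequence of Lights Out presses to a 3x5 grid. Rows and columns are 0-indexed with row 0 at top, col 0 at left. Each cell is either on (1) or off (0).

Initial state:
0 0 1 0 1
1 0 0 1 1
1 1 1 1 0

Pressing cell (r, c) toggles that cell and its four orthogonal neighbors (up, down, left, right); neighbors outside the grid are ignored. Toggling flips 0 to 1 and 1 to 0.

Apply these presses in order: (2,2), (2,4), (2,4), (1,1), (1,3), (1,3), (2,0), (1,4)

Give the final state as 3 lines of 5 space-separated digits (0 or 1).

Answer: 0 1 1 0 0
1 1 0 0 0
0 0 0 0 1

Derivation:
After press 1 at (2,2):
0 0 1 0 1
1 0 1 1 1
1 0 0 0 0

After press 2 at (2,4):
0 0 1 0 1
1 0 1 1 0
1 0 0 1 1

After press 3 at (2,4):
0 0 1 0 1
1 0 1 1 1
1 0 0 0 0

After press 4 at (1,1):
0 1 1 0 1
0 1 0 1 1
1 1 0 0 0

After press 5 at (1,3):
0 1 1 1 1
0 1 1 0 0
1 1 0 1 0

After press 6 at (1,3):
0 1 1 0 1
0 1 0 1 1
1 1 0 0 0

After press 7 at (2,0):
0 1 1 0 1
1 1 0 1 1
0 0 0 0 0

After press 8 at (1,4):
0 1 1 0 0
1 1 0 0 0
0 0 0 0 1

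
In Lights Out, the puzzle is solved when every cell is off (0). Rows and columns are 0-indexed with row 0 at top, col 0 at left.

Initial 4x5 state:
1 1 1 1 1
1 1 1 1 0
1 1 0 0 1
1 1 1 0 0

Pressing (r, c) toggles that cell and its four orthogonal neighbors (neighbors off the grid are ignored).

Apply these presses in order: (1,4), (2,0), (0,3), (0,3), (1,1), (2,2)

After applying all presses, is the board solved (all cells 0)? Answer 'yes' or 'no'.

After press 1 at (1,4):
1 1 1 1 0
1 1 1 0 1
1 1 0 0 0
1 1 1 0 0

After press 2 at (2,0):
1 1 1 1 0
0 1 1 0 1
0 0 0 0 0
0 1 1 0 0

After press 3 at (0,3):
1 1 0 0 1
0 1 1 1 1
0 0 0 0 0
0 1 1 0 0

After press 4 at (0,3):
1 1 1 1 0
0 1 1 0 1
0 0 0 0 0
0 1 1 0 0

After press 5 at (1,1):
1 0 1 1 0
1 0 0 0 1
0 1 0 0 0
0 1 1 0 0

After press 6 at (2,2):
1 0 1 1 0
1 0 1 0 1
0 0 1 1 0
0 1 0 0 0

Lights still on: 9

Answer: no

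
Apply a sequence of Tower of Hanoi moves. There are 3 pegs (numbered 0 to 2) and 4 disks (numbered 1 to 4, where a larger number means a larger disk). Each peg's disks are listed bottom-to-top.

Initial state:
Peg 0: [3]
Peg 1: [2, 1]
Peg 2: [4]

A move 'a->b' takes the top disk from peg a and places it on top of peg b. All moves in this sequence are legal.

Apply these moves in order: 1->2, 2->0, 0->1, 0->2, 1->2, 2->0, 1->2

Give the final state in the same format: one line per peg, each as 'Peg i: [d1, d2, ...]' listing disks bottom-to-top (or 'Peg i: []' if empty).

Answer: Peg 0: [1]
Peg 1: []
Peg 2: [4, 3, 2]

Derivation:
After move 1 (1->2):
Peg 0: [3]
Peg 1: [2]
Peg 2: [4, 1]

After move 2 (2->0):
Peg 0: [3, 1]
Peg 1: [2]
Peg 2: [4]

After move 3 (0->1):
Peg 0: [3]
Peg 1: [2, 1]
Peg 2: [4]

After move 4 (0->2):
Peg 0: []
Peg 1: [2, 1]
Peg 2: [4, 3]

After move 5 (1->2):
Peg 0: []
Peg 1: [2]
Peg 2: [4, 3, 1]

After move 6 (2->0):
Peg 0: [1]
Peg 1: [2]
Peg 2: [4, 3]

After move 7 (1->2):
Peg 0: [1]
Peg 1: []
Peg 2: [4, 3, 2]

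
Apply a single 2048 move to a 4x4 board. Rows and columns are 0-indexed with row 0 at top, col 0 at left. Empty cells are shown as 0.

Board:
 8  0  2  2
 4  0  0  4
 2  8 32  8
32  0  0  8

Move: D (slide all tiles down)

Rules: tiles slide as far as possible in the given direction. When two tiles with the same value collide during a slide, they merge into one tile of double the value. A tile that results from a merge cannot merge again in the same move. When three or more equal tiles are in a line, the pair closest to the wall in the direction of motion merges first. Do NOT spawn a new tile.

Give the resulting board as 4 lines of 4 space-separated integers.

Slide down:
col 0: [8, 4, 2, 32] -> [8, 4, 2, 32]
col 1: [0, 0, 8, 0] -> [0, 0, 0, 8]
col 2: [2, 0, 32, 0] -> [0, 0, 2, 32]
col 3: [2, 4, 8, 8] -> [0, 2, 4, 16]

Answer:  8  0  0  0
 4  0  0  2
 2  0  2  4
32  8 32 16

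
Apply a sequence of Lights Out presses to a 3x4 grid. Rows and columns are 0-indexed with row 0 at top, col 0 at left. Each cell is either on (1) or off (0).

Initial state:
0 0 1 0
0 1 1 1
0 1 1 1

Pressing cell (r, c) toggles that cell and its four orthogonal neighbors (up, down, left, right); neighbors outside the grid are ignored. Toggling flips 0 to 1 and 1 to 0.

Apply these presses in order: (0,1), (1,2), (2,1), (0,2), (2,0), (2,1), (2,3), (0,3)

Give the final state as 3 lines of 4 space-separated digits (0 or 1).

Answer: 1 0 1 0
1 1 1 0
1 0 1 0

Derivation:
After press 1 at (0,1):
1 1 0 0
0 0 1 1
0 1 1 1

After press 2 at (1,2):
1 1 1 0
0 1 0 0
0 1 0 1

After press 3 at (2,1):
1 1 1 0
0 0 0 0
1 0 1 1

After press 4 at (0,2):
1 0 0 1
0 0 1 0
1 0 1 1

After press 5 at (2,0):
1 0 0 1
1 0 1 0
0 1 1 1

After press 6 at (2,1):
1 0 0 1
1 1 1 0
1 0 0 1

After press 7 at (2,3):
1 0 0 1
1 1 1 1
1 0 1 0

After press 8 at (0,3):
1 0 1 0
1 1 1 0
1 0 1 0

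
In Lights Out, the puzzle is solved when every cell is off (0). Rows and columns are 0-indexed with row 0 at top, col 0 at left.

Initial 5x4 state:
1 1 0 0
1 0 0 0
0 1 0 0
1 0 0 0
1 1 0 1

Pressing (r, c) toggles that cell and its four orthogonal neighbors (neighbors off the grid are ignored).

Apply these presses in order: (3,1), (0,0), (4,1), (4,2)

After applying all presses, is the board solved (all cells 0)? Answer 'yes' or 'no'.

Answer: yes

Derivation:
After press 1 at (3,1):
1 1 0 0
1 0 0 0
0 0 0 0
0 1 1 0
1 0 0 1

After press 2 at (0,0):
0 0 0 0
0 0 0 0
0 0 0 0
0 1 1 0
1 0 0 1

After press 3 at (4,1):
0 0 0 0
0 0 0 0
0 0 0 0
0 0 1 0
0 1 1 1

After press 4 at (4,2):
0 0 0 0
0 0 0 0
0 0 0 0
0 0 0 0
0 0 0 0

Lights still on: 0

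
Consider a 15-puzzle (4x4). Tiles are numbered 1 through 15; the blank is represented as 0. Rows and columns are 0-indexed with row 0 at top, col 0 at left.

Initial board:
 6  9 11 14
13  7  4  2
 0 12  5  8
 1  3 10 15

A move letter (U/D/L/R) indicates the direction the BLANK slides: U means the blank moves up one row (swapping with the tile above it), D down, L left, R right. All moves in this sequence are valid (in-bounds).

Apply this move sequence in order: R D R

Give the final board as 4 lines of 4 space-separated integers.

After move 1 (R):
 6  9 11 14
13  7  4  2
12  0  5  8
 1  3 10 15

After move 2 (D):
 6  9 11 14
13  7  4  2
12  3  5  8
 1  0 10 15

After move 3 (R):
 6  9 11 14
13  7  4  2
12  3  5  8
 1 10  0 15

Answer:  6  9 11 14
13  7  4  2
12  3  5  8
 1 10  0 15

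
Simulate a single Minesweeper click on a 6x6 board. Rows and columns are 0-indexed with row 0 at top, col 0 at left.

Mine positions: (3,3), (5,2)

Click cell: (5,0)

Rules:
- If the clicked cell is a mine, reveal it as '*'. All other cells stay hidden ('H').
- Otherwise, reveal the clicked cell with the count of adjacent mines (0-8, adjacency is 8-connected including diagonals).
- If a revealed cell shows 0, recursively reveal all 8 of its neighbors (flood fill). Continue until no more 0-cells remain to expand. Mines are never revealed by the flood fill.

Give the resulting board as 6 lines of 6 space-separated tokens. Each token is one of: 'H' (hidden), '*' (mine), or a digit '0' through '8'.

0 0 0 0 0 0
0 0 0 0 0 0
0 0 1 1 1 0
0 0 1 H 1 0
0 1 2 2 1 0
0 1 H 1 0 0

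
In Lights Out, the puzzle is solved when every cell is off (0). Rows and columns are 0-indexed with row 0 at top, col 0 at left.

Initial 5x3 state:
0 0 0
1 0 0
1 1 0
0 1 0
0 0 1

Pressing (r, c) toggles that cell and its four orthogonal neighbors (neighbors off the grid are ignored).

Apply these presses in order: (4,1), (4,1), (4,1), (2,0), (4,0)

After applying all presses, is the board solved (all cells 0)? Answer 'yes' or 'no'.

After press 1 at (4,1):
0 0 0
1 0 0
1 1 0
0 0 0
1 1 0

After press 2 at (4,1):
0 0 0
1 0 0
1 1 0
0 1 0
0 0 1

After press 3 at (4,1):
0 0 0
1 0 0
1 1 0
0 0 0
1 1 0

After press 4 at (2,0):
0 0 0
0 0 0
0 0 0
1 0 0
1 1 0

After press 5 at (4,0):
0 0 0
0 0 0
0 0 0
0 0 0
0 0 0

Lights still on: 0

Answer: yes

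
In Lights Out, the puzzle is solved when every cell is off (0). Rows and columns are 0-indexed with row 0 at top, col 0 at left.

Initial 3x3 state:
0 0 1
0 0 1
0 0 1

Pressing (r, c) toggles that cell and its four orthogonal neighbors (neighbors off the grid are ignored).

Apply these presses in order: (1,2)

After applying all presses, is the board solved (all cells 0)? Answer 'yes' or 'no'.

After press 1 at (1,2):
0 0 0
0 1 0
0 0 0

Lights still on: 1

Answer: no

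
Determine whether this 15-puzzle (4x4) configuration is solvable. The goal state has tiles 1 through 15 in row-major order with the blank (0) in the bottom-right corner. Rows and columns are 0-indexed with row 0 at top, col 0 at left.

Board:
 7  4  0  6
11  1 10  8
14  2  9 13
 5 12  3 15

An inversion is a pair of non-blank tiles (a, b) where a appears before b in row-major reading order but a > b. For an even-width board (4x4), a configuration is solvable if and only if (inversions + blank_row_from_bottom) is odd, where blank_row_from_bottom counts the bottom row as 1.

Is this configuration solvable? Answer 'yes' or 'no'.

Inversions: 41
Blank is in row 0 (0-indexed from top), which is row 4 counting from the bottom (bottom = 1).
41 + 4 = 45, which is odd, so the puzzle is solvable.

Answer: yes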